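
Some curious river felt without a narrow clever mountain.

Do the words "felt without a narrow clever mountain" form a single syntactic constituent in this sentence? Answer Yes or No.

Yes

"felt without a narrow clever mountain" is exactly the verb phrase [VP felt without a narrow clever mountain], a complete constituent.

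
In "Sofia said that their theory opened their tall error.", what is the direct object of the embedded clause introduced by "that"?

"opened" heads the VP of the embedded clause introduced by "that", and "their tall error" is its direct object.

their tall error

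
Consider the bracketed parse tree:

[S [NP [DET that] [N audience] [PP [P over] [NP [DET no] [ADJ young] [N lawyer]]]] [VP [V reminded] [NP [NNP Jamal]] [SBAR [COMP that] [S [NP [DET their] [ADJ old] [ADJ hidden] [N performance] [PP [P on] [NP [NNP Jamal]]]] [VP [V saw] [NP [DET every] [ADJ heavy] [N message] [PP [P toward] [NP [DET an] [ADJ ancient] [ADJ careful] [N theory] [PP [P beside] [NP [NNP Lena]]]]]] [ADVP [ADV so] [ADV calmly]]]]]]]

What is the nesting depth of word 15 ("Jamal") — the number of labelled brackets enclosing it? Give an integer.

8

Counting open brackets not yet closed at "Jamal": [S [VP [SBAR [S [NP [PP [NP [NNP = 8.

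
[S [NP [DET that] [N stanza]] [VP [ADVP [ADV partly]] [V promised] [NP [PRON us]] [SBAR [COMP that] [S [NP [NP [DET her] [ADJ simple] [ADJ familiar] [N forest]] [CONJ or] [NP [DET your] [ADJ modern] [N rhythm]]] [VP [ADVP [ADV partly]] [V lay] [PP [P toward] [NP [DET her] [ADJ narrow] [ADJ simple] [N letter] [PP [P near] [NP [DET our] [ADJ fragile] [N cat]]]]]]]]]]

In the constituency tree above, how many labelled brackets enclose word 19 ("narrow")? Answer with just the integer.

The word sits inside ADJ, which is inside NP, inside PP, inside VP, inside S, inside SBAR, inside VP, inside S — 8 brackets in all.

8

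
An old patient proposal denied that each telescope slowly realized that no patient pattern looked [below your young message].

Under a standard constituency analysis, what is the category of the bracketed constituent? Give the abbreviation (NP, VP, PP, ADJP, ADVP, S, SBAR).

PP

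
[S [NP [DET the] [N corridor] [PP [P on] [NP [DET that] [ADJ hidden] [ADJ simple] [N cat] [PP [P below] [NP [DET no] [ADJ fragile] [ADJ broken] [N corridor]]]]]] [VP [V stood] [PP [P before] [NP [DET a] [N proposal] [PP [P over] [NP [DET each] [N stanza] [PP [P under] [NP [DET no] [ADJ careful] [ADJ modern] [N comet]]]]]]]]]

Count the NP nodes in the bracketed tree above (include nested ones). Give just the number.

Listing each NP by its span: [NP the corridor on that hidden simple cat below no fragile broken corridor]; [NP that hidden simple cat below no fragile broken corridor]; [NP no fragile broken corridor]; [NP a proposal over each stanza under no careful modern comet]; [NP each stanza under no careful modern comet]; [NP no careful modern comet] — that makes 6.

6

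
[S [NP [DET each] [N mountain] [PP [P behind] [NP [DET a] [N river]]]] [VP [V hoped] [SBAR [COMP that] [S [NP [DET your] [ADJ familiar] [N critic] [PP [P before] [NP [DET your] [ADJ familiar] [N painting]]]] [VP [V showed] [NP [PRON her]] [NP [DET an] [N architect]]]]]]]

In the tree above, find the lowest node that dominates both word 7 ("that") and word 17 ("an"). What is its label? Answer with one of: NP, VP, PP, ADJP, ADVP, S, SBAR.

Both words fall inside [SBAR that your familiar critic before your familiar painting showed her an architect] (words 7–18), and no smaller constituent contains them both. Label: SBAR.

SBAR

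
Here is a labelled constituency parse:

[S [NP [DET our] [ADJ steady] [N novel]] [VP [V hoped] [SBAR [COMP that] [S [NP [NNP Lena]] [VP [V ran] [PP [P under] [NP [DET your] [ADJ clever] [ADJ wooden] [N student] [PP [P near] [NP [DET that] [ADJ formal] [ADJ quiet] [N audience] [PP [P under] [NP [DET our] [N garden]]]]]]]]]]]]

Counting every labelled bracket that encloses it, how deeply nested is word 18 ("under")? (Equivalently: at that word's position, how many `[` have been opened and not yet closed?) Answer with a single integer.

11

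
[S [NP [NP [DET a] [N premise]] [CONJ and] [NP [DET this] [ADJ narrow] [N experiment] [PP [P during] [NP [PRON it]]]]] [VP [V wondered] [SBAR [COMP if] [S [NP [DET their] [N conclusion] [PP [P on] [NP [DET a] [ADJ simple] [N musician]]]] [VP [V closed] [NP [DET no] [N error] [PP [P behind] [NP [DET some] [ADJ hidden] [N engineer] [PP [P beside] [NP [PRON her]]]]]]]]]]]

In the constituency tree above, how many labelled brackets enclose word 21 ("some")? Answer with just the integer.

9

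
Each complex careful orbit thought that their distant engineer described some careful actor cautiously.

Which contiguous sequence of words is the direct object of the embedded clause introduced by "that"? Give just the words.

some careful actor

"described" heads the VP of the embedded clause introduced by "that", and "some careful actor" is its direct object.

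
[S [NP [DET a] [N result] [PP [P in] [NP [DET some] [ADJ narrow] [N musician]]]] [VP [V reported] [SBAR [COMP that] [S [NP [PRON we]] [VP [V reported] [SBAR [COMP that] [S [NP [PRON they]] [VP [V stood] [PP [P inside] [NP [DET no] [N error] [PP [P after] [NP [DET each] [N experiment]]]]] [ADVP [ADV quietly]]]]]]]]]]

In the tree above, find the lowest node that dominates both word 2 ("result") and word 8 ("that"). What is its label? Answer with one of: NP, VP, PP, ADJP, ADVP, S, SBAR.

Both words fall inside [S a result in some narrow musician reported that we reported that they stood inside no error after each experiment quietly] (words 1–20), and no smaller constituent contains them both. Label: S.

S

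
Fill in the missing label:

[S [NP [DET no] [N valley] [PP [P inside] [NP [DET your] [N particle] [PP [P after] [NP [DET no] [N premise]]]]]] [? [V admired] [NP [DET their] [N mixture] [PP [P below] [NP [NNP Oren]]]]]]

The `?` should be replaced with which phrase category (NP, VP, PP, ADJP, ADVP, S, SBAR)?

VP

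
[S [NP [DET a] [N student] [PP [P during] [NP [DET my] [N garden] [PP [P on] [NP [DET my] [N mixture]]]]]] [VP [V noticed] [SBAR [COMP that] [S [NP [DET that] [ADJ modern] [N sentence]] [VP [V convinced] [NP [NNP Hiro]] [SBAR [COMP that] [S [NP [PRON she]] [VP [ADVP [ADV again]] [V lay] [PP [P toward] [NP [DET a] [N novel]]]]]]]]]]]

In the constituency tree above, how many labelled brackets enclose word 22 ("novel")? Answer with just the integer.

11

Path from the root down to the word: S → VP → SBAR → S → VP → SBAR → S → VP → PP → NP → N. That is 11 enclosing brackets.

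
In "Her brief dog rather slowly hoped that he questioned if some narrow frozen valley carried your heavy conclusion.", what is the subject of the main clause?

her brief dog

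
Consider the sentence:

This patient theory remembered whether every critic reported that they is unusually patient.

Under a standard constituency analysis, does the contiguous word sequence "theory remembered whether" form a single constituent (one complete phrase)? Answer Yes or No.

No

"theory" belongs to the noun phrase "this patient theory" while "whether" belongs to the verb phrase "remembered whether every critic reported that they is unusually patient"; a span that runs across that boundary is not a single phrase.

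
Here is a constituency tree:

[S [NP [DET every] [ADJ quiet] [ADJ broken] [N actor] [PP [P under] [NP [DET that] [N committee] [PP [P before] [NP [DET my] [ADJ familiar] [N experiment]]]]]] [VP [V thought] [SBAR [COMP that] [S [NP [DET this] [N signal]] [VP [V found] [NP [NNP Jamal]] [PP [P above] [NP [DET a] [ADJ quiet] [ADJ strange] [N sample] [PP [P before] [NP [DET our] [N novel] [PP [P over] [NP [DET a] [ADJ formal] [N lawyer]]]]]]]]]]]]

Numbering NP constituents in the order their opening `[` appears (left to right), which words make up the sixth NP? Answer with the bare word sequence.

a quiet strange sample before our novel over a formal lawyer

In left-to-right order the NP constituents are "every quiet broken actor under that committee before my familiar experiment"; "that committee before my familiar experiment"; "my familiar experiment"; "this signal"; "Jamal"; "a quiet strange sample before our novel over a formal lawyer"; "our novel over a formal lawyer"; "a formal lawyer". Number 6 is "a quiet strange sample before our novel over a formal lawyer".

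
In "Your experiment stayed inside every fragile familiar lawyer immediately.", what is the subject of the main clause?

your experiment

"your experiment" is the NP that combines with the VP headed by "stayed" to form the main clause — the subject.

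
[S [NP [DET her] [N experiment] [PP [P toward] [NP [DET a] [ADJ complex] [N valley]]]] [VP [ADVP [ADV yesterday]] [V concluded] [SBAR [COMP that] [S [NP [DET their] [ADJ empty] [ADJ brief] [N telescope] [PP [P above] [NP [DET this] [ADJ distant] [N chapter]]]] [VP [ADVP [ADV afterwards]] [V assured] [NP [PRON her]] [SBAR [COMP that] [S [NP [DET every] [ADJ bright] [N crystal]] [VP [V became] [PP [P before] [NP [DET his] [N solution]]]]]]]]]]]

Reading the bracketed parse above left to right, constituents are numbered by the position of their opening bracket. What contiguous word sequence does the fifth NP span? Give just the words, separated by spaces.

her

In left-to-right order the NP constituents are "her experiment toward a complex valley"; "a complex valley"; "their empty brief telescope above this distant chapter"; "this distant chapter"; "her"; "every bright crystal"; "his solution". Number 5 is "her".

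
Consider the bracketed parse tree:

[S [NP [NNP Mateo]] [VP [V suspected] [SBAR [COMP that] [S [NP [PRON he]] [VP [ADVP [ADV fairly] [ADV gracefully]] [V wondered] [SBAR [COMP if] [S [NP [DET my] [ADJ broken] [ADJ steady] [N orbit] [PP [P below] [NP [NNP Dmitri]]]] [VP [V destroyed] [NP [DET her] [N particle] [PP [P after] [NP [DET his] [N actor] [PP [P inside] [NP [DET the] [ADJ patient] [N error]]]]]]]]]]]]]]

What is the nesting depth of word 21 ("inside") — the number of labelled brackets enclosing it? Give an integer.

13

Path from the root down to the word: S → VP → SBAR → S → VP → SBAR → S → VP → NP → PP → NP → PP → P. That is 13 enclosing brackets.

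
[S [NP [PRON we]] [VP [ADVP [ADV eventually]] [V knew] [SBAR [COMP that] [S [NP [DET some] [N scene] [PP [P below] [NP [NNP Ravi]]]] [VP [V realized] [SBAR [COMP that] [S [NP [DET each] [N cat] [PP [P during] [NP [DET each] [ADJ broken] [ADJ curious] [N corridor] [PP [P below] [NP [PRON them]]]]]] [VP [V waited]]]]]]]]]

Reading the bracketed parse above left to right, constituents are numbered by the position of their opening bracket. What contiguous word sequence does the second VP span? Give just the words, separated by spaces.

realized that each cat during each broken curious corridor below them waited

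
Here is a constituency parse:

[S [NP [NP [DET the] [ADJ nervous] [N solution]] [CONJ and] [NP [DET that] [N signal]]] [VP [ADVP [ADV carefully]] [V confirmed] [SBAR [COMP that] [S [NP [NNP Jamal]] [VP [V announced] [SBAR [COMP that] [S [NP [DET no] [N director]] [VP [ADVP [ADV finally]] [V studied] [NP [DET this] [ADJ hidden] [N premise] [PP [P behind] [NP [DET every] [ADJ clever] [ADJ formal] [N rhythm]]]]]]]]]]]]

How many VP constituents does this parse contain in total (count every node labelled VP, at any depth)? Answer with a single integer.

Scanning left to right, an opening `[VP` appears at word positions 7, 11, 15 — 3 in total.

3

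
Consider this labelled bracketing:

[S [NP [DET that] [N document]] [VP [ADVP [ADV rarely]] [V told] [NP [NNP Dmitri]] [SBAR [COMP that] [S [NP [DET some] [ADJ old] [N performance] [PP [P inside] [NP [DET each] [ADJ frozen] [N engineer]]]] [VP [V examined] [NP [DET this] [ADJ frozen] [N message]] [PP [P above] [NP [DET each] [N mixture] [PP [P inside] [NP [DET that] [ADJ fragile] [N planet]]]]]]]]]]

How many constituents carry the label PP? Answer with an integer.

3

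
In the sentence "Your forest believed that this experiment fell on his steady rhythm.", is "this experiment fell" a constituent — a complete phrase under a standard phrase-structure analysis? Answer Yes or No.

No

"this" belongs to the noun phrase "this experiment" while "fell" belongs to the verb phrase "fell on his steady rhythm"; a span that runs across that boundary is not a single phrase.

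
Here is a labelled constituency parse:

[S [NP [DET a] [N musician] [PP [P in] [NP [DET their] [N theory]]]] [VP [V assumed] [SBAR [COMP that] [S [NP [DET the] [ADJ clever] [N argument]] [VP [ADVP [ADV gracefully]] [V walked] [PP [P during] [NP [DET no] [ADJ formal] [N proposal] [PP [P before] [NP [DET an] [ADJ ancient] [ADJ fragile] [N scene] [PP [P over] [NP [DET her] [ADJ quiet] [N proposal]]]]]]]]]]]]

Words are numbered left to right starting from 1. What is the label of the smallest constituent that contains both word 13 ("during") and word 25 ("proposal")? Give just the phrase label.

PP

Both words fall inside [PP during no formal proposal before an ancient fragile scene over her quiet proposal] (words 13–25), and no smaller constituent contains them both. Label: PP.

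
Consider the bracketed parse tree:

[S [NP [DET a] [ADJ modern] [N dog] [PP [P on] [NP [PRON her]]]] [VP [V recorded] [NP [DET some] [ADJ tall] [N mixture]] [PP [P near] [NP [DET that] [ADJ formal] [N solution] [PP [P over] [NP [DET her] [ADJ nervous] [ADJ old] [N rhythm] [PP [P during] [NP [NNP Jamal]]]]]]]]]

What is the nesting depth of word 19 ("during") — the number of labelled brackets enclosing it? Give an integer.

8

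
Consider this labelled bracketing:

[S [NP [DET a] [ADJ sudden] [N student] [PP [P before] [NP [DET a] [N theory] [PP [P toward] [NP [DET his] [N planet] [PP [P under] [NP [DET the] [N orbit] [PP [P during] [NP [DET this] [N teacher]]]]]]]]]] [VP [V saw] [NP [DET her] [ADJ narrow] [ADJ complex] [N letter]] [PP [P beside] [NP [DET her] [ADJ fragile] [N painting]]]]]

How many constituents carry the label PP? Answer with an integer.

5

The PP constituents are: [PP before a theory toward his planet under the orbit during this teacher]; [PP toward his planet under the orbit during this teacher]; [PP under the orbit during this teacher]; [PP during this teacher]; [PP beside her fragile painting]. Total: 5.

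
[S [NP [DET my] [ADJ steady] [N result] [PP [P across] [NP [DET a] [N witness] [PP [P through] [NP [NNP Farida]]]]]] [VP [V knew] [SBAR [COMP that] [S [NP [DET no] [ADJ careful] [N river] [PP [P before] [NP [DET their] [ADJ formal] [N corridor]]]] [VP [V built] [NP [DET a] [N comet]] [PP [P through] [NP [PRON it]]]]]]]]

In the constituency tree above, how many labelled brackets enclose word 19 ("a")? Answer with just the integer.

7

Counting open brackets not yet closed at "a": [S [VP [SBAR [S [VP [NP [DET = 7.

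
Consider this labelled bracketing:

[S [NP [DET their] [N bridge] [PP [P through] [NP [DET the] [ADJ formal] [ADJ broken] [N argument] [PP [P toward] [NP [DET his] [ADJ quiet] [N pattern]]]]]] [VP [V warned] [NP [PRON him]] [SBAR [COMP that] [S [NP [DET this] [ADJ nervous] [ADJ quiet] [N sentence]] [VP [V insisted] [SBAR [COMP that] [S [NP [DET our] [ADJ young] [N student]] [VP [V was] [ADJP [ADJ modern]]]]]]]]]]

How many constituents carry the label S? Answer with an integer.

Listing each S by its span: [S their bridge through the formal broken argument toward his quiet pattern warned him that this nervous quiet sentence insisted that our young student was modern]; [S this nervous quiet sentence insisted that our young student was modern]; [S our young student was modern] — that makes 3.

3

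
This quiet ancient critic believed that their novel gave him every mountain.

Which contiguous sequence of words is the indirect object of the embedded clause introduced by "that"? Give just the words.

Within the embedded clause introduced by "that", the indirect object of "gave" is "him".

him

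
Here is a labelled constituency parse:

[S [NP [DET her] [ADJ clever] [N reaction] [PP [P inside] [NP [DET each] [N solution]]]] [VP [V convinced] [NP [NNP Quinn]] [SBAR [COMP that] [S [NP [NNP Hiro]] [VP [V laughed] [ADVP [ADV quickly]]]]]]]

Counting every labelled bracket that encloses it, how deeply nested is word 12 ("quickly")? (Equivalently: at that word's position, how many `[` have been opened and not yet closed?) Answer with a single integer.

7

Path from the root down to the word: S → VP → SBAR → S → VP → ADVP → ADV. That is 7 enclosing brackets.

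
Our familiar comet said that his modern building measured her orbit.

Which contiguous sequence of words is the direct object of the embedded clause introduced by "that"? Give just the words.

her orbit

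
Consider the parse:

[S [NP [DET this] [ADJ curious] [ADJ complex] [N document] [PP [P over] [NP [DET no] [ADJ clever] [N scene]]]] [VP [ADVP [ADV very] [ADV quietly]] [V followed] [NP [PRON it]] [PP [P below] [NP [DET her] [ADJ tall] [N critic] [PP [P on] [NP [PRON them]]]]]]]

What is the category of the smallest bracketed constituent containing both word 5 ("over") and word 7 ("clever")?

PP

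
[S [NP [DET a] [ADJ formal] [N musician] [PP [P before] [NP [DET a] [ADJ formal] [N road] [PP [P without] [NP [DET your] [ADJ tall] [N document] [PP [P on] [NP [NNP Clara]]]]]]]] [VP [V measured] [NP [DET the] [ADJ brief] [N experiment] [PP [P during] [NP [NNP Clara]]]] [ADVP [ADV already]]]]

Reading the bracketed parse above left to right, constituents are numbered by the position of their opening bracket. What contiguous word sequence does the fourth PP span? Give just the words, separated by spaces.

during Clara

In left-to-right order the PP constituents are "before a formal road without your tall document on Clara"; "without your tall document on Clara"; "on Clara"; "during Clara". Number 4 is "during Clara".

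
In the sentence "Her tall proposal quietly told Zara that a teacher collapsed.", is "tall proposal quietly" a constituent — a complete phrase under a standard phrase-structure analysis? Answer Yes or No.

"tall" belongs to the noun phrase "her tall proposal" while "quietly" belongs to the verb phrase "quietly told Zara that a teacher collapsed"; a span that runs across that boundary is not a single phrase.

No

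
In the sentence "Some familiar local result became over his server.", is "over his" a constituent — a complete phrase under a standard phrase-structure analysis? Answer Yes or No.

No

The sequence begins inside the preposition "over" and ends inside the noun phrase "his server"; it crosses a phrase boundary, so no single node in the tree spans exactly those words.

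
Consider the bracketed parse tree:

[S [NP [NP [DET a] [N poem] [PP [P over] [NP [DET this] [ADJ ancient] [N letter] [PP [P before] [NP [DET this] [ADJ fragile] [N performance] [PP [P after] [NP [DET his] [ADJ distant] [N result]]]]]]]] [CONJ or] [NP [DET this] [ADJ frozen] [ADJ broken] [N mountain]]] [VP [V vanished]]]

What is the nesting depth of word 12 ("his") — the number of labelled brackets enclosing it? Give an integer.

10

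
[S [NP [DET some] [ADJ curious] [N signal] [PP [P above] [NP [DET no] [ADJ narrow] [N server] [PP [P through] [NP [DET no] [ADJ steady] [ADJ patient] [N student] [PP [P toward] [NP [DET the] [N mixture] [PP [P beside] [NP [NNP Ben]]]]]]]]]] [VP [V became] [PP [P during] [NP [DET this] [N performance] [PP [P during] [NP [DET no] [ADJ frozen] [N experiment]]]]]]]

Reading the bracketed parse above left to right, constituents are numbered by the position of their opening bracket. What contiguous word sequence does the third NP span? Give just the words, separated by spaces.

no steady patient student toward the mixture beside Ben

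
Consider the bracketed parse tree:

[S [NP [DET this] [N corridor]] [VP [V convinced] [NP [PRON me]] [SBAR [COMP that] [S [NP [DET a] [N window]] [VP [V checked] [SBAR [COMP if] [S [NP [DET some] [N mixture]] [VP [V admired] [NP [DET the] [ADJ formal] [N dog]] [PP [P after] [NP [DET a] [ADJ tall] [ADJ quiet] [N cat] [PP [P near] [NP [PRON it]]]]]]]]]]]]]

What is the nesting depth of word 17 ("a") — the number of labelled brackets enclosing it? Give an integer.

Counting open brackets not yet closed at "a": [S [VP [SBAR [S [VP [SBAR [S [VP [PP [NP [DET = 11.

11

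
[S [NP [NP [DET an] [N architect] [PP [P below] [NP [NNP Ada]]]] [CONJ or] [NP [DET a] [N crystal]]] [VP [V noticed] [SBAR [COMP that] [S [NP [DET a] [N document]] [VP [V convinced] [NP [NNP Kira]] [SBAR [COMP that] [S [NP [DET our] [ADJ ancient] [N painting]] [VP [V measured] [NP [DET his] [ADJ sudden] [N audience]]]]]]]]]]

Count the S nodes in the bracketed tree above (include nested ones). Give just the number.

3

Listing each S by its span: [S an architect below Ada or a crystal noticed that a document convinced Kira that our ancient painting measured his sudden audience]; [S a document convinced Kira that our ancient painting measured his sudden audience]; [S our ancient painting measured his sudden audience] — that makes 3.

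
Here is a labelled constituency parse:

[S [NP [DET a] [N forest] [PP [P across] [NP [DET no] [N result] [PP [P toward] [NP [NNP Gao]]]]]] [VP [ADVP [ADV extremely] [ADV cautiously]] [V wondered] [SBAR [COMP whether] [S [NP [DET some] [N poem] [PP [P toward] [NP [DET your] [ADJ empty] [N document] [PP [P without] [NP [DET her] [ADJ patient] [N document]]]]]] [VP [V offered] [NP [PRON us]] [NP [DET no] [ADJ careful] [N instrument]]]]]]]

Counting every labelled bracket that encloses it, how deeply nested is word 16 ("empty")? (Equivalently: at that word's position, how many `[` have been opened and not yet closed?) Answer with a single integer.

The word sits inside ADJ, which is inside NP, inside PP, inside NP, inside S, inside SBAR, inside VP, inside S — 8 brackets in all.

8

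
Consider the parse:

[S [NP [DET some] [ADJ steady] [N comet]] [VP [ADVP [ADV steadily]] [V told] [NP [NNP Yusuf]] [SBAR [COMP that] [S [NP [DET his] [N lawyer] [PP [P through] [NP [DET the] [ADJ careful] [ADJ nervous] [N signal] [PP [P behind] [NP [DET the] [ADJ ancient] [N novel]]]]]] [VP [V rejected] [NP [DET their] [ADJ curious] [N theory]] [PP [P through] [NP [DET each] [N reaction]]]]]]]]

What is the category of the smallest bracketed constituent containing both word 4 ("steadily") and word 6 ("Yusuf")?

VP

The smallest bracket enclosing both words is [VP steadily told Yusuf that his lawyer through the careful nervous signal behind the ancient novel rejected their curious theory through each reaction], so the label is VP.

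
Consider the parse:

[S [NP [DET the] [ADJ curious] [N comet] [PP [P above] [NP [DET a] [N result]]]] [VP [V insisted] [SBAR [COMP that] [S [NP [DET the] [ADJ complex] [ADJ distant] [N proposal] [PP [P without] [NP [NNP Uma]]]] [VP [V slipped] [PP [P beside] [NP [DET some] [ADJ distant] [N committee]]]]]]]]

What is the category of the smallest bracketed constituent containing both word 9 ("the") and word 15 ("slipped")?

The smallest bracket enclosing both words is [S the complex distant proposal without Uma slipped beside some distant committee], so the label is S.

S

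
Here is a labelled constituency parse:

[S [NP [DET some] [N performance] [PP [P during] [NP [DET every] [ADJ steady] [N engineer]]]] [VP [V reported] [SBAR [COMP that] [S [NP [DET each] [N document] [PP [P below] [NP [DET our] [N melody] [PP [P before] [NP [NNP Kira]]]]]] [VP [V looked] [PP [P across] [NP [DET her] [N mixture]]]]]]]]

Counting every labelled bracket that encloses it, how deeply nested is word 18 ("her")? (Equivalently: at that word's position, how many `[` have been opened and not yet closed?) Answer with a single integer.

8

Counting open brackets not yet closed at "her": [S [VP [SBAR [S [VP [PP [NP [DET = 8.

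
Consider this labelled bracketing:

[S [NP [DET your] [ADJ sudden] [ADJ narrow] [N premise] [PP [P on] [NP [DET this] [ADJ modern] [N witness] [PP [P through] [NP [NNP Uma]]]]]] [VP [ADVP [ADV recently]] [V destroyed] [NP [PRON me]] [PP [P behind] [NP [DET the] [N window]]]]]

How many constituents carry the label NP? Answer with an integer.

The NP constituents are: [NP your sudden narrow premise on this modern witness through Uma]; [NP this modern witness through Uma]; [NP Uma]; [NP me]; [NP the window]. Total: 5.

5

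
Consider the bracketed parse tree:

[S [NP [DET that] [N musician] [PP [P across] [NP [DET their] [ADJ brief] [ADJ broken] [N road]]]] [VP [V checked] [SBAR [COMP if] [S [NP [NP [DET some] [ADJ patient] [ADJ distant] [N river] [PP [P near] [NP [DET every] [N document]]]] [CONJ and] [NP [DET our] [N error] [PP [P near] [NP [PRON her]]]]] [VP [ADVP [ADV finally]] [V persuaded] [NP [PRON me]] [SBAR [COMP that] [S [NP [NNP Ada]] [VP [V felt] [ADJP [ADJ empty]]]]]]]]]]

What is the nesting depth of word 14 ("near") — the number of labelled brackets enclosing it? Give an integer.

8

Counting open brackets not yet closed at "near": [S [VP [SBAR [S [NP [NP [PP [P = 8.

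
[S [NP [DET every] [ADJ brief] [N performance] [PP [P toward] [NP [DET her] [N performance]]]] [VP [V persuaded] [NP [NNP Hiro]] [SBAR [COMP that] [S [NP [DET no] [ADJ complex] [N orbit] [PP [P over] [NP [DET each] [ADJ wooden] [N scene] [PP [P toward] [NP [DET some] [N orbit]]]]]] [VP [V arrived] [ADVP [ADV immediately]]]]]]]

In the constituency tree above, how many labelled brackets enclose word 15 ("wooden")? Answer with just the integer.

8

Path from the root down to the word: S → VP → SBAR → S → NP → PP → NP → ADJ. That is 8 enclosing brackets.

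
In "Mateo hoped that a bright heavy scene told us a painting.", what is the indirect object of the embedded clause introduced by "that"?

us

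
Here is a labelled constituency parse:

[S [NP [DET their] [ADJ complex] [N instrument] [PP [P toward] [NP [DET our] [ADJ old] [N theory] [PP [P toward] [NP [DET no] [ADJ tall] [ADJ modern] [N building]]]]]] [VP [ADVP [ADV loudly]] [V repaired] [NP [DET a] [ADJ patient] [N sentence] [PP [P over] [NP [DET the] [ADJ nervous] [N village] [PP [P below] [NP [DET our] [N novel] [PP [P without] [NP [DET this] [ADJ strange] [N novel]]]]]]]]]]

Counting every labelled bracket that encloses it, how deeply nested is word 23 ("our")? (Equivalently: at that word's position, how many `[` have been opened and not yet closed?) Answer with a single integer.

8

The word sits inside DET, which is inside NP, inside PP, inside NP, inside PP, inside NP, inside VP, inside S — 8 brackets in all.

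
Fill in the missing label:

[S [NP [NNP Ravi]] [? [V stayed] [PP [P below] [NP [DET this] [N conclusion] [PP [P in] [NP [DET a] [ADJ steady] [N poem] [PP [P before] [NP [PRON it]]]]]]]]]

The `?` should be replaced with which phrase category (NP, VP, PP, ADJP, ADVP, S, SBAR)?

A constituent whose immediate children are V 'stayed', PP is a verb phrase: VP.

VP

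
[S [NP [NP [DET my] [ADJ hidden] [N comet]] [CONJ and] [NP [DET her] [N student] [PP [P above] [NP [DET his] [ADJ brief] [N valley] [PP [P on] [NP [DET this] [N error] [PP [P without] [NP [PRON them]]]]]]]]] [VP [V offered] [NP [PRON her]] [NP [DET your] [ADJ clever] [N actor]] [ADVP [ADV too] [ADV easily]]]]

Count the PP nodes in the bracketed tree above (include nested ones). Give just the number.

Listing each PP by its span: [PP above his brief valley on this error without them]; [PP on this error without them]; [PP without them] — that makes 3.

3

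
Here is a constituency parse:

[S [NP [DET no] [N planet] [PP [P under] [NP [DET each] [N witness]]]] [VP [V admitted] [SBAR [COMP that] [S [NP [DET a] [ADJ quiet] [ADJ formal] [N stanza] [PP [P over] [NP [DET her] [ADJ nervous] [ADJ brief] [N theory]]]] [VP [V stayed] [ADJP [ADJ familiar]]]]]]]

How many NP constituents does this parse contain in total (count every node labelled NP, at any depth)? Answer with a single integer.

Listing each NP by its span: [NP no planet under each witness]; [NP each witness]; [NP a quiet formal stanza over her nervous brief theory]; [NP her nervous brief theory] — that makes 4.

4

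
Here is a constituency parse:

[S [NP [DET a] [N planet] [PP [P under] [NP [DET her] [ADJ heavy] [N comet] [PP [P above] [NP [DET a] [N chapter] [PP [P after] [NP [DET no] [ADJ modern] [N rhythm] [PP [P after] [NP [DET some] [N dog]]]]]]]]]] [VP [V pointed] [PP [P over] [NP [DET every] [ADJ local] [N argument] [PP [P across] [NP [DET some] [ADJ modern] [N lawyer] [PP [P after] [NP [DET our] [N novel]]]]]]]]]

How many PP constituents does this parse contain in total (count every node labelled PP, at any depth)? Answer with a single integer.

7

Scanning left to right, an opening `[PP` appears at word positions 3, 7, 10, 14, 18, 22, 26 — 7 in total.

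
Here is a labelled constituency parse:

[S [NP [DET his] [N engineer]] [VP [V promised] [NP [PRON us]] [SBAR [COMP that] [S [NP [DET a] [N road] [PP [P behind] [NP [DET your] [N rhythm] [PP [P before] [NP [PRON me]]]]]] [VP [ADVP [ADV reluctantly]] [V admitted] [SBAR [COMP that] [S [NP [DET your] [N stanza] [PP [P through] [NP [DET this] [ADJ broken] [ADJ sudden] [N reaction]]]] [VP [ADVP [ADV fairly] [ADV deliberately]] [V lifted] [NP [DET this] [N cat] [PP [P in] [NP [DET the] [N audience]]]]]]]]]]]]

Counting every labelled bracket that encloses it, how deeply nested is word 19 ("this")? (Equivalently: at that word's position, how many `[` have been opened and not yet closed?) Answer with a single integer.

Path from the root down to the word: S → VP → SBAR → S → VP → SBAR → S → NP → PP → NP → DET. That is 11 enclosing brackets.

11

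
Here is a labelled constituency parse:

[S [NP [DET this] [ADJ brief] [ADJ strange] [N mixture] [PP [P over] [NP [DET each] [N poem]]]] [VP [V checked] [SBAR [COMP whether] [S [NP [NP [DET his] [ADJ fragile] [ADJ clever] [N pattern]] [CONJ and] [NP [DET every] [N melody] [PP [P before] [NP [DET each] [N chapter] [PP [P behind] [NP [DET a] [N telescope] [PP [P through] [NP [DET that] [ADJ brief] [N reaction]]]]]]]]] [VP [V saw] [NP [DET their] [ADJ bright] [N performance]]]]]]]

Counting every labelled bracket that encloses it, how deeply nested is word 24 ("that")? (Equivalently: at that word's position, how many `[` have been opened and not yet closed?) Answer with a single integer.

The word sits inside DET, which is inside NP, inside PP, inside NP, inside PP, inside NP, inside PP, inside NP, inside NP, inside S, inside SBAR, inside VP, inside S — 13 brackets in all.

13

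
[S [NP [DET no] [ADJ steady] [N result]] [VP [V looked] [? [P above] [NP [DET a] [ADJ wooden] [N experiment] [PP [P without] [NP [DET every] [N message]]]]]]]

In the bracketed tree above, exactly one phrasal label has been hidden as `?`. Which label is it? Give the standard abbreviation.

PP

A constituent whose immediate children are P 'above', NP is a prepositional phrase: PP.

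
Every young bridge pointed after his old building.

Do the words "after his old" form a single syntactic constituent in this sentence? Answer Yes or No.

No

"after" belongs to the preposition "after" while "old" belongs to the noun phrase "his old building"; a span that runs across that boundary is not a single phrase.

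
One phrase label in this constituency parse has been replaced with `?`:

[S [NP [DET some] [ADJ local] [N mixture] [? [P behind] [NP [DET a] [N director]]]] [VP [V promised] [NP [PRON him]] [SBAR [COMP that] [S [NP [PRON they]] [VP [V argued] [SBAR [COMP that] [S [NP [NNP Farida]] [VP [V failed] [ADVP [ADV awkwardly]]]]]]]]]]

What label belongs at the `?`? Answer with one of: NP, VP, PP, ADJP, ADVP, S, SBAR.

A constituent whose immediate children are P 'behind', NP is a prepositional phrase: PP.

PP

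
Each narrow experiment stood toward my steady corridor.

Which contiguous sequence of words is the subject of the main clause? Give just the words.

each narrow experiment

"each narrow experiment" is the NP that combines with the VP headed by "stood" to form the main clause — the subject.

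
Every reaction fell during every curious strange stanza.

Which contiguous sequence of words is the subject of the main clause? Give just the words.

every reaction

"every reaction" is the NP that combines with the VP headed by "fell" to form the main clause — the subject.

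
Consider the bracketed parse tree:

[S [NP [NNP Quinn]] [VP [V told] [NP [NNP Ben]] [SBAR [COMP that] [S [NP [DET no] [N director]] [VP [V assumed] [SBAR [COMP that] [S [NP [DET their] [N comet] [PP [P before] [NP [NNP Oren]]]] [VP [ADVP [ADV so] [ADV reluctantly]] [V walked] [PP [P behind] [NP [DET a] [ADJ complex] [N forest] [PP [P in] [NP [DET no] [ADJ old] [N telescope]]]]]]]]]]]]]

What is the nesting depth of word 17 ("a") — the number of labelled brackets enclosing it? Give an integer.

11

Path from the root down to the word: S → VP → SBAR → S → VP → SBAR → S → VP → PP → NP → DET. That is 11 enclosing brackets.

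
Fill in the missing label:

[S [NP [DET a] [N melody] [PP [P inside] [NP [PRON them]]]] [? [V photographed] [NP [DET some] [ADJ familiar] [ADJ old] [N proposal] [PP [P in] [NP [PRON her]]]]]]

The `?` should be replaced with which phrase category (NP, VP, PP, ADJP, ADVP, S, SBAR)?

The `?` node immediately contains: V 'photographed', NP. That is the internal structure of a verb phrase, so the label is VP.

VP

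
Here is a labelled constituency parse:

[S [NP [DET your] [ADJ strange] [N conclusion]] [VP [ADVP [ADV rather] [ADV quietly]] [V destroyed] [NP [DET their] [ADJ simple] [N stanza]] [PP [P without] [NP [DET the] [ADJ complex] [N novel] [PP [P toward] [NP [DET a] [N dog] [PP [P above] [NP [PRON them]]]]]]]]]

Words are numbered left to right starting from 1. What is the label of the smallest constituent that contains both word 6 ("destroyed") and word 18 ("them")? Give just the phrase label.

VP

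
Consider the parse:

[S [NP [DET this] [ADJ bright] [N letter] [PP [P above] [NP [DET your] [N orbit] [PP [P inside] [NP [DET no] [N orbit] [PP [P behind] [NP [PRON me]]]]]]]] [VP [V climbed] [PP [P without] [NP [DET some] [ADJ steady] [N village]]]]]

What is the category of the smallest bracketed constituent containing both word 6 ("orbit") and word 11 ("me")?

NP

The smallest bracket enclosing both words is [NP your orbit inside no orbit behind me], so the label is NP.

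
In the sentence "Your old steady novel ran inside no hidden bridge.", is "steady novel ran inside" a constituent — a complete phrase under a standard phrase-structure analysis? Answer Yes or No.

The sequence begins inside the noun phrase "your old steady novel" and ends inside the verb phrase "ran inside no hidden bridge"; it crosses a phrase boundary, so no single node in the tree spans exactly those words.

No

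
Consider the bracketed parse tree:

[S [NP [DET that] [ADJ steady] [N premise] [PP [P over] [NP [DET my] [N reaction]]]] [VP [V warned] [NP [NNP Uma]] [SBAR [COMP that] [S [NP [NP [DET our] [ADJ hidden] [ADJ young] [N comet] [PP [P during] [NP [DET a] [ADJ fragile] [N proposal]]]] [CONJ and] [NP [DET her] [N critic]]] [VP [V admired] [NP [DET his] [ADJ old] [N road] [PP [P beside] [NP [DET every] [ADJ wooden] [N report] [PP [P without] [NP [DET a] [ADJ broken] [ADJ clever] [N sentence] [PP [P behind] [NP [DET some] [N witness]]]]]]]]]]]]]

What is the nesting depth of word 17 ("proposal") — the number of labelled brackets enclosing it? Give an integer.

9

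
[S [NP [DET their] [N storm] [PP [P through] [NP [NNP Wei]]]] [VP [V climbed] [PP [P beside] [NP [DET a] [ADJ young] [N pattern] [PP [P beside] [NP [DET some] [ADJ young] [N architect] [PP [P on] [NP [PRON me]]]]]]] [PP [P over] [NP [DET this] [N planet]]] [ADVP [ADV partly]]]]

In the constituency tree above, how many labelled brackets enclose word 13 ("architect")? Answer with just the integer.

7

Counting open brackets not yet closed at "architect": [S [VP [PP [NP [PP [NP [N = 7.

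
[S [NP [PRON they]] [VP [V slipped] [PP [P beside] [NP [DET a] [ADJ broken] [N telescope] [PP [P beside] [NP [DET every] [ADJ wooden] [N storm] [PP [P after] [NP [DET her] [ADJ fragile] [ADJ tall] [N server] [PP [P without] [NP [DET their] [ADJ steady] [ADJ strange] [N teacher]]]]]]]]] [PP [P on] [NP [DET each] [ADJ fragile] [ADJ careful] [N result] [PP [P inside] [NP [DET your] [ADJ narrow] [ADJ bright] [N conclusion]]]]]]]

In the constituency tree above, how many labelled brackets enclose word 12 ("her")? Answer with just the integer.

Path from the root down to the word: S → VP → PP → NP → PP → NP → PP → NP → DET. That is 9 enclosing brackets.

9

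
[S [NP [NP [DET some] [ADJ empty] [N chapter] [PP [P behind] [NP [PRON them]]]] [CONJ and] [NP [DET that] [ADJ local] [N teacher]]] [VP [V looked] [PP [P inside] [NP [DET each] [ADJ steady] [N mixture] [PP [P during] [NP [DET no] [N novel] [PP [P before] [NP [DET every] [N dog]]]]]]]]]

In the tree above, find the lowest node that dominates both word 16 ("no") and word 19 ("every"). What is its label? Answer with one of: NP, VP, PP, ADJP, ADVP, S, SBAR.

NP

Word 16 lies under S → VP → PP → NP → PP → NP → DET; word 19 lies under S → VP → PP → NP → PP → NP → PP → NP → DET. The lowest shared node is the NP.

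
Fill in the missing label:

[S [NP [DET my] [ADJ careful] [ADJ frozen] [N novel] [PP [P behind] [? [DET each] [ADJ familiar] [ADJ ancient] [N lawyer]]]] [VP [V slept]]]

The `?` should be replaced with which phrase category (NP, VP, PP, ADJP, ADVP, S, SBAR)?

NP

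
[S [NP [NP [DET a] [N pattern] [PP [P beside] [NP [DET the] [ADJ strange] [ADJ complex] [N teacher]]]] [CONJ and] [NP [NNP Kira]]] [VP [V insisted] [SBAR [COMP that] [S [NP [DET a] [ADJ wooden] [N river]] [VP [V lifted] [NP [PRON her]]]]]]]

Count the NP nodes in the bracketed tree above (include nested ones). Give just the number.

6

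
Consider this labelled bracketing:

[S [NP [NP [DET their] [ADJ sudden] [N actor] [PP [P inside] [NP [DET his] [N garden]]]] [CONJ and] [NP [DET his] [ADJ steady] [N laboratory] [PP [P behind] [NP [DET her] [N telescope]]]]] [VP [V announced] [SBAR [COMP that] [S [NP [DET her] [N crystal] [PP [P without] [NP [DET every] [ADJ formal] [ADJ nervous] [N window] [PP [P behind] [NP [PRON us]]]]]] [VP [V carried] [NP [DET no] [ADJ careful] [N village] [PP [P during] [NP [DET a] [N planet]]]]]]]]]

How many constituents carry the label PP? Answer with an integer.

5

Scanning left to right, an opening `[PP` appears at word positions 4, 11, 18, 23, 29 — 5 in total.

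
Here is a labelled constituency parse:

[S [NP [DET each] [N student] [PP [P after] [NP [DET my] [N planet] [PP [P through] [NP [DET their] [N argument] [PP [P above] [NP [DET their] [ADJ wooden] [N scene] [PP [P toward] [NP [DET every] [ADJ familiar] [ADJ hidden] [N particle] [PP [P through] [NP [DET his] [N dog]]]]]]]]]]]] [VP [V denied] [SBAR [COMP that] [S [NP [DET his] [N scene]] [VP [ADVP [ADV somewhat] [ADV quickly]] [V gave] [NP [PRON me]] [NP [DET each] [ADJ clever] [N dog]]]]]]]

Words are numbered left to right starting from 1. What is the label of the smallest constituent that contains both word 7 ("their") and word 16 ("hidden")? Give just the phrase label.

The smallest bracket enclosing both words is [NP their argument above their wooden scene toward every familiar hidden particle through his dog], so the label is NP.

NP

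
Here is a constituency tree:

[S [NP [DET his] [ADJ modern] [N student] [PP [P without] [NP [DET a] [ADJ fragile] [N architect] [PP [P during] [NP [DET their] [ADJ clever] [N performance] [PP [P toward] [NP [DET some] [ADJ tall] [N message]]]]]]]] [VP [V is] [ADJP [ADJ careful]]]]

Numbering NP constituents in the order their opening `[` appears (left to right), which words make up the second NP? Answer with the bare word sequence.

a fragile architect during their clever performance toward some tall message

Opening `[NP` markers occur at word positions 1, 5, 9, 13; the second of these opens the constituent [NP a fragile architect during their clever performance toward some tall message].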